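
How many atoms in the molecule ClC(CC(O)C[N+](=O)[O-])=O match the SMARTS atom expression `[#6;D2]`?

2

The query [#6;D2] means: any carbon bonded to exactly two heavy atoms.
Check the 10 heavy atoms by environment: 2× C (D2) → match; 2× C (D3) → no; 3× O (D1) → no; 1× N (charge +1, D3) → no; 1× O (charge -1, D1) → no; 1× Cl (D1) → no.
That gives 2 matching atoms.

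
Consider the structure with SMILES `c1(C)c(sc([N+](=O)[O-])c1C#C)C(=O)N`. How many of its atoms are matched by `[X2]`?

3

Check the 14 heavy atoms by environment: 1× s (aromatic, X2) → match; 4× c (aromatic, X3) → no; 1× C (X4) → no; 1× C (X3) → no; 2× O (X1) → no; 1× N (X3) → no; 1× N (charge +1, X3) → no; 1× O (charge -1, X1) → no; 2× C (X2) → match.
Summing the matching environments: 1 + 2 = 3 matching atoms.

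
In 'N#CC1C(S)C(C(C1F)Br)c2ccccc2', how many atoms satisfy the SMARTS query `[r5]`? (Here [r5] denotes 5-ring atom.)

The query [r5] means: r5 matches atoms in a five-membered ring.
Check the 16 heavy atoms by environment: 5× C (in 5-ring) → match; 6× c (aromatic, in 6-ring) → no; 1× F (acyclic) → no; 1× C (acyclic) → no; 1× N (acyclic) → no; 1× Br (acyclic) → no; 1× S (acyclic) → no.
That gives 5 matching atoms.

5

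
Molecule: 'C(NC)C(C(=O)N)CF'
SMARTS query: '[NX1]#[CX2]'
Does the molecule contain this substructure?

The pattern [NX1]#[CX2] describes a nitrogen triple-bonded to a two-connected carbon — a nitrile.
The closest candidate here is a primary amide (-C(=O)NH2), but the nitrogen is NX3, not NX1. No other fragment satisfies the full query, so there is no match.

No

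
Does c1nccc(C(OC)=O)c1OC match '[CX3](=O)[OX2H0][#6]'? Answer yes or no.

Yes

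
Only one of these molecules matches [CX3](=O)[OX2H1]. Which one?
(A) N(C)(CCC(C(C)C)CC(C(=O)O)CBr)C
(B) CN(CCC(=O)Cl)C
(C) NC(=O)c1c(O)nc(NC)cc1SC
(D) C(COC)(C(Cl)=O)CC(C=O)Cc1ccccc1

A

[CX3](=O)[OX2H1] describes an sp2 carbon double-bonded to O and single-bonded to an -OH oxygen (a carboxylic acid).
(A) contains a carboxylic acid group (-C(=O)OH), which satisfies every atom and bond constraint.
(B) has an acyl chloride (-C(=O)Cl) but the carbonyl is bonded to Cl, not to an -OH oxygen.
(C) has a primary amide (-C(=O)NH2) but the carbonyl is bonded to N, not to an -OH oxygen.
(D) has an acyl chloride (-C(=O)Cl) but the carbonyl is bonded to Cl, not to an -OH oxygen.
So the answer is (A).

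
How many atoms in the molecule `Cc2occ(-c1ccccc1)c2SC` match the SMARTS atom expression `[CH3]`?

2

The query [CH3] means: aliphatic carbon with exactly three hydrogens.
Check the 14 heavy atoms by environment: 1× o (aromatic, H0) → no; 4× c (aromatic, H0) → no; 6× c (aromatic, H1) → no; 1× S (H0) → no; 2× C (H3) → match.
That gives 2 matching atoms.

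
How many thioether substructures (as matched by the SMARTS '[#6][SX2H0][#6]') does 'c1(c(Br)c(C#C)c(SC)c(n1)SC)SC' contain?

3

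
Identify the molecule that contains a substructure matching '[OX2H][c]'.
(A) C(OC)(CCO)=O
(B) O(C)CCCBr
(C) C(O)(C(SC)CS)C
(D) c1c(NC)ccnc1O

[OX2H][c] describes a hydroxyl oxygen attached to an aromatic carbon (a phenol).
(A) has a hydroxyl group (-OH) but the -OH is on an aliphatic carbon, not an aromatic c.
(B) has a methoxy ether (-OCH3) but the oxygen has H0, not H1.
(C) has a hydroxyl group (-OH) but the -OH is on an aliphatic carbon, not an aromatic c.
(D) contains a hydroxyl group (-OH), which satisfies every atom and bond constraint.
So the answer is (D).

D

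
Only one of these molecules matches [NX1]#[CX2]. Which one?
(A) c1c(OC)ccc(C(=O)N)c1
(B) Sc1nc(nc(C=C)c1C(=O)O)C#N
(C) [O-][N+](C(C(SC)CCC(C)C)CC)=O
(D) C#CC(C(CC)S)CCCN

B

[NX1]#[CX2] describes a nitrogen triple-bonded to a two-connected carbon (a nitrile).
(A) has a primary amide (-C(=O)NH2) but the nitrogen is NX3, not NX1.
(B) contains a nitrile (-C#N), which satisfies every atom and bond constraint.
(C) has a nitro group (-[N+](=O)[O-]) but there is no C#N triple bond.
(D) has a primary amino group (-NH2) but the nitrogen is NX3 (three connections), not NX1 triple-bonded.
So the answer is (B).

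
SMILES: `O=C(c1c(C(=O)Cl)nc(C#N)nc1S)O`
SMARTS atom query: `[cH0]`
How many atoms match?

The query [cH0] means: aromatic carbon with no attached hydrogen (substituted or ring-fusion).
Check the 15 heavy atoms by environment: 2× n (aromatic, H0) → no; 4× c (aromatic, H0) → match; 3× C (H0) → no; 2× O (H0) → no; 1× O (H1) → no; 1× Cl (H0) → no; 1× S (H1) → no; 1× N (H0) → no.
That gives 4 matching atoms.

4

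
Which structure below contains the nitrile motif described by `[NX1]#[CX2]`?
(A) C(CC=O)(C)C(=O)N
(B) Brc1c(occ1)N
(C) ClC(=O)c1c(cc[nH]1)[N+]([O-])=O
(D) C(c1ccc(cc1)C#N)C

D

[NX1]#[CX2] describes a nitrogen triple-bonded to a two-connected carbon (a nitrile).
(A) has a primary amide (-C(=O)NH2) but the nitrogen is NX3, not NX1.
(B) has a primary amino group (-NH2) but the nitrogen is NX3 (three connections), not NX1 triple-bonded.
(C) has a nitro group (-[N+](=O)[O-]) but there is no C#N triple bond.
(D) contains a nitrile (-C#N), which satisfies every atom and bond constraint.
So the answer is (D).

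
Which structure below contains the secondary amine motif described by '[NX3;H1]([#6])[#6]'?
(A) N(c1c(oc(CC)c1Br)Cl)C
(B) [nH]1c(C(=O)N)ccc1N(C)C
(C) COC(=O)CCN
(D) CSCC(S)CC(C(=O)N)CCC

[NX3;H1]([#6])[#6] describes a trivalent nitrogen with one H, bonded to two carbons (a secondary amine).
(A) contains an N-methylamino group (-NHCH3), which satisfies every atom and bond constraint.
(B) has a primary amide (-C(=O)NH2) but the -C(=O)NH2 nitrogen has H2, not H1.
(C) has a primary amino group (-NH2) but the nitrogen has H2 and only one carbon neighbour.
(D) has a primary amide (-C(=O)NH2) but the -C(=O)NH2 nitrogen has H2, not H1.
So the answer is (A).

A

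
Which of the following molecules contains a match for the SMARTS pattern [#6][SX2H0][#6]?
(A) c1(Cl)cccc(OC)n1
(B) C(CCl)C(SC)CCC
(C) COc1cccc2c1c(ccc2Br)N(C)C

[#6][SX2H0][#6] describes an aliphatic sulfur bridging two carbons with no H on the sulfur (a thioether).
(A) has a methoxy ether (-OCH3) but the bridging atom is O, not S.
(B) contains a methylthio ether (-SCH3), which satisfies every atom and bond constraint.
(C) has a methoxy ether (-OCH3) but the bridging atom is O, not S.
So the answer is (B).

B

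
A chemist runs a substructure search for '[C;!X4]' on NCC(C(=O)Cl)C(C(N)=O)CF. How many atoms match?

2

Check the 12 heavy atoms by environment: 4× C (X4) → no; 2× N (X3) → no; 1× F (X1) → no; 2× C (X3) → match; 2× O (X1) → no; 1× Cl (X1) → no.
That gives 2 matching atoms.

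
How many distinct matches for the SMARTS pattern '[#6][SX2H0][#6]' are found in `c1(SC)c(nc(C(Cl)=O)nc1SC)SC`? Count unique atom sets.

[#6][SX2H0][#6] is the SMARTS for a thioether: an aliphatic sulfur bridging two carbons with no H on the sulfur.
The molecule carries 3 separate instances of a methylthio ether (-SCH3) meeting every constraint; each maps to a distinct set of atoms, giving 3 matches.

3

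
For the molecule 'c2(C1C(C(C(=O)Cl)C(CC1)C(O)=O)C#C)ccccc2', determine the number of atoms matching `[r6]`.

12

Check the 20 heavy atoms by environment: 6× C (in 6-ring) → match; 4× C (acyclic) → no; 3× O (acyclic) → no; 1× Cl (acyclic) → no; 6× c (aromatic, in 6-ring) → match.
Summing the matching environments: 6 + 6 = 12 matching atoms.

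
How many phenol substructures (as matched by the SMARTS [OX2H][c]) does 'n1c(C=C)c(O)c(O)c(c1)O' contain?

[OX2H][c] is the SMARTS for a phenol: a hydroxyl oxygen attached to an aromatic carbon.
The molecule carries 3 separate instances of a hydroxyl group (-OH) meeting every constraint; each maps to a distinct set of atoms, giving 3 matches.

3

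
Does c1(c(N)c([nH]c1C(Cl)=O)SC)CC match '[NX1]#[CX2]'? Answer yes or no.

The pattern [NX1]#[CX2] describes a nitrogen triple-bonded to a two-connected carbon — a nitrile.
The closest candidate here is a primary amino group (-NH2), but the nitrogen is NX3 (three connections), not NX1 triple-bonded. No other fragment satisfies the full query, so there is no match.

No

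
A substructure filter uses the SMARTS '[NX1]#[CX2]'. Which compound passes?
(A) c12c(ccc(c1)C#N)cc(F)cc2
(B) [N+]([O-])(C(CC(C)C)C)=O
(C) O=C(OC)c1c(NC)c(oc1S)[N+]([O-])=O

A

[NX1]#[CX2] describes a nitrogen triple-bonded to a two-connected carbon (a nitrile).
(A) contains a nitrile (-C#N), which satisfies every atom and bond constraint.
(B) has a nitro group (-[N+](=O)[O-]) but there is no C#N triple bond.
(C) has a nitro group (-[N+](=O)[O-]) but there is no C#N triple bond.
So the answer is (A).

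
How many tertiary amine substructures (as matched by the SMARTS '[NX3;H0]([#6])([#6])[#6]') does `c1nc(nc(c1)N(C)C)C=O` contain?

1

[NX3;H0]([#6])([#6])[#6] is the SMARTS for a tertiary amine: a trivalent nitrogen with no H, bonded to three carbons.
Exactly one fragment in the molecule meets all constraints, giving 1 match.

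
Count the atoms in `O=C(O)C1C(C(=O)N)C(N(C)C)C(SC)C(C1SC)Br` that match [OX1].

2

The query [OX1] means: aliphatic oxygen with one total connection — typically a carbonyl =O or an oxide.
Check the 20 heavy atoms by environment: 10× C (X4) → no; 2× N (X3) → no; 2× C (X3) → no; 2× O (X1) → match; 1× O (X2) → no; 1× Br (X1) → no; 2× S (X2) → no.
That gives 2 matching atoms.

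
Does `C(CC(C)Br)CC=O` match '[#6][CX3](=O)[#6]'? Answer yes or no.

No

The pattern [#6][CX3](=O)[#6] describes a carbonyl carbon (no H) flanked by two carbons — a ketone.
The closest candidate here is an aldehyde (-CHO), but the carbonyl carbon has H1, so it is not flanked by two carbons. No other fragment satisfies the full query, so there is no match.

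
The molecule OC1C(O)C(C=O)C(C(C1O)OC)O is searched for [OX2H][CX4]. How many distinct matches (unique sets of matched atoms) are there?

[OX2H][CX4] is the SMARTS for an aliphatic alcohol: a hydroxyl oxygen bound to an sp3 (X4) carbon.
The molecule carries 4 separate instances of a hydroxyl group (-OH) meeting every constraint; each maps to a distinct set of atoms, giving 4 matches.

4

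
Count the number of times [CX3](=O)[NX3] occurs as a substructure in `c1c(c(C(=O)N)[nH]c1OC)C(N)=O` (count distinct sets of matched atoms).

[CX3](=O)[NX3] is the SMARTS for an amide: a carbonyl carbon bonded to a trivalent nitrogen.
The molecule carries 2 separate instances of a primary amide (-C(=O)NH2) meeting every constraint; each maps to a distinct set of atoms, giving 2 matches.

2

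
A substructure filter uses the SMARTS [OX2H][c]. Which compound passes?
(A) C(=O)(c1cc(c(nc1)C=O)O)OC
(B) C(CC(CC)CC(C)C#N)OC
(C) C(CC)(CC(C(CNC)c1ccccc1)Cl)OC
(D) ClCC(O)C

A

[OX2H][c] describes a hydroxyl oxygen attached to an aromatic carbon (a phenol).
(A) contains a hydroxyl group (-OH), which satisfies every atom and bond constraint.
(B) has a methoxy ether (-OCH3) but the oxygen has H0, not H1.
(C) has a methoxy ether (-OCH3) but the oxygen has H0, not H1.
(D) has a hydroxyl group (-OH) but the -OH is on an aliphatic carbon, not an aromatic c.
So the answer is (A).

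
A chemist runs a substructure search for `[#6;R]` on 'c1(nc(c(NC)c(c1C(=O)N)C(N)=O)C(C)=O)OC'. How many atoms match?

The query [#6;R] means: carbon that is part of a ring.
Check the 19 heavy atoms by environment: 1× n (aromatic, in 6-ring) → no; 5× c (aromatic, in 6-ring) → match; 6× C (acyclic) → no; 4× O (acyclic) → no; 3× N (acyclic) → no.
That gives 5 matching atoms.

5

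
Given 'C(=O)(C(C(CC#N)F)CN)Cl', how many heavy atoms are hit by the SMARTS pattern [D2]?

3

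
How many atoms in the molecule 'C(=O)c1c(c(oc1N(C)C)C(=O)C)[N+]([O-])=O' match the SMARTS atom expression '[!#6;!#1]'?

7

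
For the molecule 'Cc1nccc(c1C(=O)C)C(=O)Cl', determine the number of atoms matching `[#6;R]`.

Check the 13 heavy atoms by environment: 1× n (aromatic, in 6-ring) → no; 5× c (aromatic, in 6-ring) → match; 4× C (acyclic) → no; 2× O (acyclic) → no; 1× Cl (acyclic) → no.
That gives 5 matching atoms.

5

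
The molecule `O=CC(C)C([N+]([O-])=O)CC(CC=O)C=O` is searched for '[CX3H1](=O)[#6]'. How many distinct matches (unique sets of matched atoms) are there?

[CX3H1](=O)[#6] is the SMARTS for an aldehyde: an sp2 carbon with one H, double-bonded to O and single-bonded to carbon.
The molecule carries 3 separate instances of an aldehyde (-CHO) meeting every constraint; each maps to a distinct set of atoms, giving 3 matches.

3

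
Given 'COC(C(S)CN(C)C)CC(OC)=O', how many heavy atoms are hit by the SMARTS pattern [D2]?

4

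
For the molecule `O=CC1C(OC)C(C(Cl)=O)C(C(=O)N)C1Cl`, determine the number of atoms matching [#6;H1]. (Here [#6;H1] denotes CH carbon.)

Check the 16 heavy atoms by environment: 6× C (H1) → match; 2× C (H0) → no; 4× O (H0) → no; 1× N (H2) → no; 2× Cl (H0) → no; 1× C (H3) → no.
That gives 6 matching atoms.

6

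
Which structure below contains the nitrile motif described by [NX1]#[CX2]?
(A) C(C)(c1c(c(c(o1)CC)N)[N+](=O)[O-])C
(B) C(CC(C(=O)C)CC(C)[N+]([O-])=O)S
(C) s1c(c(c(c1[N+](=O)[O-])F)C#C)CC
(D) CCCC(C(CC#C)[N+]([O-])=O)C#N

D

[NX1]#[CX2] describes a nitrogen triple-bonded to a two-connected carbon (a nitrile).
(A) has a nitro group (-[N+](=O)[O-]) but there is no C#N triple bond.
(B) has a nitro group (-[N+](=O)[O-]) but there is no C#N triple bond.
(C) has a nitro group (-[N+](=O)[O-]) but there is no C#N triple bond.
(D) contains a nitrile (-C#N), which satisfies every atom and bond constraint.
So the answer is (D).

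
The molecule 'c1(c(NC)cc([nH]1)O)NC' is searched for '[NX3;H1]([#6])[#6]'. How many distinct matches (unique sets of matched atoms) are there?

2

[NX3;H1]([#6])[#6] is the SMARTS for a secondary amine: a trivalent nitrogen with one H, bonded to two carbons.
The molecule carries 2 separate instances of an N-methylamino group (-NHCH3) meeting every constraint; each maps to a distinct set of atoms, giving 2 matches.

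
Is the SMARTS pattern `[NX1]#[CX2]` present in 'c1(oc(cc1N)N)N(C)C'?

No

The pattern [NX1]#[CX2] describes a nitrogen triple-bonded to a two-connected carbon — a nitrile.
The closest candidate here is a primary amino group (-NH2), but the nitrogen is NX3 (three connections), not NX1 triple-bonded. No other fragment satisfies the full query, so there is no match.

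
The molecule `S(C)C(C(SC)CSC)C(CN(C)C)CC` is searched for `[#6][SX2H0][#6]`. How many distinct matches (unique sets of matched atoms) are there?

[#6][SX2H0][#6] is the SMARTS for a thioether: an aliphatic sulfur bridging two carbons with no H on the sulfur.
The molecule carries 3 separate instances of a methylthio ether (-SCH3) meeting every constraint; each maps to a distinct set of atoms, giving 3 matches.

3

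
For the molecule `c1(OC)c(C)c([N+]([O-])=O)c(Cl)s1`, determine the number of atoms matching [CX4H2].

The query [CX4H2] means: sp3 carbon (X4) with exactly two hydrogens.
Check the 12 heavy atoms by environment: 1× s (aromatic, H0, X2) → no; 4× c (aromatic, H0, X3) → no; 1× Cl (H0, X1) → no; 1× N (charge +1, H0, X3) → no; 1× O (charge -1, H0, X1) → no; 1× O (H0, X1) → no; 1× O (H0, X2) → no; 2× C (H3, X4) → no.
No environment satisfies the query, so 0 matching atoms.

0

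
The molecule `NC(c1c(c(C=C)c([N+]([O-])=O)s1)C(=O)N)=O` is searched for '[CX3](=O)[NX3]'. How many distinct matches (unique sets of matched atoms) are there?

2

[CX3](=O)[NX3] is the SMARTS for an amide: a carbonyl carbon bonded to a trivalent nitrogen.
The molecule carries 2 separate instances of a primary amide (-C(=O)NH2) meeting every constraint; each maps to a distinct set of atoms, giving 2 matches.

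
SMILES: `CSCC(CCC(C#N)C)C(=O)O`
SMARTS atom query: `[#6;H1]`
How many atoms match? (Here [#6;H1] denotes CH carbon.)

2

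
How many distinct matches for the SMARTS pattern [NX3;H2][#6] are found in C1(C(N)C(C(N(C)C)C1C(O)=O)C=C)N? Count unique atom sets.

2

[NX3;H2][#6] is the SMARTS for a primary amine: a trivalent nitrogen with two H attached to carbon.
The molecule carries 2 separate instances of a primary amino group (-NH2) meeting every constraint; each maps to a distinct set of atoms, giving 2 matches.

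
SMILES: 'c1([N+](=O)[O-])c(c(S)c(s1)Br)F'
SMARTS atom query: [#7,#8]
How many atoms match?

3

The query [#7,#8] means: nitrogen or oxygen (comma = OR).
Check the 11 heavy atoms by environment: 1× s (aromatic) → no; 4× c (aromatic) → no; 1× Br → no; 1× S → no; 1× F → no; 1× N (charge +1) → match; 1× O (charge -1) → match; 1× O → match.
Summing the matching environments: 1 + 1 + 1 = 3 matching atoms.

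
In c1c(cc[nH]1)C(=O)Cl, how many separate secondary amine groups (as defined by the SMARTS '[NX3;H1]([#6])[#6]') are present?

[NX3;H1]([#6])[#6] is the SMARTS for a secondary amine: a trivalent nitrogen with one H, bonded to two carbons.
No fragment in the molecule satisfies every constraint, giving 0 matches.

0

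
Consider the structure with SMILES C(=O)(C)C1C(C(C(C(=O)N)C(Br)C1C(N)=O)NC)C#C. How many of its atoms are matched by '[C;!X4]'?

The query [C;!X4] means: aliphatic carbon that does not have four total connections.
Check the 20 heavy atoms by environment: 8× C (X4) → no; 2× C (X2) → match; 3× C (X3) → match; 3× O (X1) → no; 3× N (X3) → no; 1× Br (X1) → no.
Summing the matching environments: 2 + 3 = 5 matching atoms.

5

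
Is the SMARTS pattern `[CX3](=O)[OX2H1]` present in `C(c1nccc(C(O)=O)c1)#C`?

Yes

The pattern [CX3](=O)[OX2H1] describes an sp2 carbon double-bonded to O and single-bonded to an -OH oxygen — a carboxylic acid.
The molecule carries a carboxylic acid group (-C(=O)OH), whose atoms satisfy every constraint of the query, so the pattern matches.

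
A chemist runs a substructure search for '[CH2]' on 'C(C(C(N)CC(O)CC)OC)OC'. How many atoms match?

3

The query [CH2] means: aliphatic carbon with exactly two hydrogens.
Check the 13 heavy atoms by environment: 3× C (H3) → no; 3× C (H2) → match; 3× C (H1) → no; 1× O (H1) → no; 2× O (H0) → no; 1× N (H2) → no.
That gives 3 matching atoms.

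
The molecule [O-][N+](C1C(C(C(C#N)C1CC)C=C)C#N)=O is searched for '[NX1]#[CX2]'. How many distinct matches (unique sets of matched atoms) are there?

[NX1]#[CX2] is the SMARTS for a nitrile: a nitrogen triple-bonded to a two-connected carbon.
The molecule carries 2 separate instances of a nitrile (-C#N) meeting every constraint; each maps to a distinct set of atoms, giving 2 matches.

2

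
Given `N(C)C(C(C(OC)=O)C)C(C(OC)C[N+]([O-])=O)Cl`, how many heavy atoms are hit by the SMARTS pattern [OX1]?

3

The query [OX1] means: aliphatic oxygen with one total connection — typically a carbonyl =O or an oxide.
Check the 18 heavy atoms by environment: 9× C (X4) → no; 2× O (X2) → no; 1× Cl (X1) → no; 1× N (charge +1, X3) → no; 1× O (charge -1, X1) → match; 2× O (X1) → match; 1× N (X3) → no; 1× C (X3) → no.
Summing the matching environments: 1 + 2 = 3 matching atoms.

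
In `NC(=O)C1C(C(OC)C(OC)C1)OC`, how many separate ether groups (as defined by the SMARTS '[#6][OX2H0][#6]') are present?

3

[#6][OX2H0][#6] is the SMARTS for an ether: an aliphatic oxygen bridging two carbons with no H on the oxygen.
The molecule carries 3 separate instances of a methoxy ether (-OCH3) meeting every constraint; each maps to a distinct set of atoms, giving 3 matches.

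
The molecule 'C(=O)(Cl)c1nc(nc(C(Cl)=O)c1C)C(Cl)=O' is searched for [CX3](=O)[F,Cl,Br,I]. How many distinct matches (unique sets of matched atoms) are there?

[CX3](=O)[F,Cl,Br,I] is the SMARTS for an acyl halide: a carbonyl carbon bonded to a halogen.
The molecule carries 3 separate instances of an acyl chloride (-C(=O)Cl) meeting every constraint; each maps to a distinct set of atoms, giving 3 matches.

3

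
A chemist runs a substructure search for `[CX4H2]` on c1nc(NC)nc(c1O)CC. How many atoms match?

1

The query [CX4H2] means: sp3 carbon (X4) with exactly two hydrogens.
Check the 11 heavy atoms by environment: 2× n (aromatic, H0, X2) → no; 3× c (aromatic, H0, X3) → no; 1× c (aromatic, H1, X3) → no; 1× O (H1, X2) → no; 1× C (H2, X4) → match; 2× C (H3, X4) → no; 1× N (H1, X3) → no.
That gives 1 matching atom.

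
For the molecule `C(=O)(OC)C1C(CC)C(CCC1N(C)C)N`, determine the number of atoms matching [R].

The query [R] means: R matches any atom that is part of a ring.
Check the 16 heavy atoms by environment: 6× C (in 6-ring) → match; 2× N (acyclic) → no; 6× C (acyclic) → no; 2× O (acyclic) → no.
That gives 6 matching atoms.

6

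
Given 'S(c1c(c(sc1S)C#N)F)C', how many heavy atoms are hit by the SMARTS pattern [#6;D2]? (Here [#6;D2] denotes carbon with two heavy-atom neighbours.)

Check the 11 heavy atoms by environment: 1× s (aromatic, D2) → no; 4× c (aromatic, D3) → no; 1× S (D2) → no; 1× C (D1) → no; 1× F (D1) → no; 1× C (D2) → match; 1× N (D1) → no; 1× S (D1) → no.
That gives 1 matching atom.

1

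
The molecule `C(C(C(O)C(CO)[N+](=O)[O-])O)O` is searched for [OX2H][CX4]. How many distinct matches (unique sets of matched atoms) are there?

4

[OX2H][CX4] is the SMARTS for an aliphatic alcohol: a hydroxyl oxygen bound to an sp3 (X4) carbon.
The molecule carries 4 separate instances of a hydroxyl group (-OH) meeting every constraint; each maps to a distinct set of atoms, giving 4 matches.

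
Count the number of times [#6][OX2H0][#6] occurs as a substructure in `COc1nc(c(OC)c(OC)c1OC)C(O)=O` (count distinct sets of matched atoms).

[#6][OX2H0][#6] is the SMARTS for an ether: an aliphatic oxygen bridging two carbons with no H on the oxygen.
The molecule carries 4 separate instances of a methoxy ether (-OCH3) meeting every constraint; each maps to a distinct set of atoms, giving 4 matches.

4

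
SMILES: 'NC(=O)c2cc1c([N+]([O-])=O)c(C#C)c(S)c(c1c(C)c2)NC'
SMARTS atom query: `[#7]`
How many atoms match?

The query [#7] means: #7 matches any nitrogen atom regardless of aromaticity.
Check the 22 heavy atoms by environment: 10× c (aromatic) → no; 5× C → no; 1× S → no; 2× O → no; 2× N → match; 1× N (charge +1) → match; 1× O (charge -1) → no.
Summing the matching environments: 2 + 1 = 3 matching atoms.

3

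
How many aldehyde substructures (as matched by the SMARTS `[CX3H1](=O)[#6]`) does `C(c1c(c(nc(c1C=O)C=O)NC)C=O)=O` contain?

4

[CX3H1](=O)[#6] is the SMARTS for an aldehyde: an sp2 carbon with one H, double-bonded to O and single-bonded to carbon.
The molecule carries 4 separate instances of an aldehyde (-CHO) meeting every constraint; each maps to a distinct set of atoms, giving 4 matches.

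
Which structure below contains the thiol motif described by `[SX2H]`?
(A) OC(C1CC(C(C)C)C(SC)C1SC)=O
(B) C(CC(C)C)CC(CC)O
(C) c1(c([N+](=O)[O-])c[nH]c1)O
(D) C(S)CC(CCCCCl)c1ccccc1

D

[SX2H] describes an aliphatic sulfur with two connections, one being H (a thiol).
(A) has a methylthio ether (-SCH3) but the sulfur has H0 (bonded to two carbons), not H1.
(B) has a hydroxyl group (-OH) but it is an -OH, not an -SH.
(C) has a hydroxyl group (-OH) but it is an -OH, not an -SH.
(D) contains a thiol (-SH), which satisfies every atom and bond constraint.
So the answer is (D).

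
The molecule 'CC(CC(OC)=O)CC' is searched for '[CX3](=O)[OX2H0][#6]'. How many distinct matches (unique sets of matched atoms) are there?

1

[CX3](=O)[OX2H0][#6] is the SMARTS for an ester: a carbonyl carbon bonded to an oxygen that is itself bonded to carbon (no H on that O).
Exactly one fragment in the molecule meets all constraints, giving 1 match.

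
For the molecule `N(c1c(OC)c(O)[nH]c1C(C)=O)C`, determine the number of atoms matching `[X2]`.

2

Check the 13 heavy atoms by environment: 1× n (aromatic, X3) → no; 4× c (aromatic, X3) → no; 2× O (X2) → match; 1× C (X3) → no; 1× O (X1) → no; 3× C (X4) → no; 1× N (X3) → no.
That gives 2 matching atoms.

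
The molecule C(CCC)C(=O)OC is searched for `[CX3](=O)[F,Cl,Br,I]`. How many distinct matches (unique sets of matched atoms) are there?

0

[CX3](=O)[F,Cl,Br,I] is the SMARTS for an acyl halide: a carbonyl carbon bonded to a halogen.
The molecule has a methyl-ester group (-C(=O)OCH3), but the carbonyl is bonded to -O-C, not to a halogen; nothing else fits, so there are 0 matches.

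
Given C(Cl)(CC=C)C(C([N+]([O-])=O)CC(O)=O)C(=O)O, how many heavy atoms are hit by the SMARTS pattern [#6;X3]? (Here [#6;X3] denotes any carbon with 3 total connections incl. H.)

Check the 17 heavy atoms by environment: 5× C (X4) → no; 4× C (X3) → match; 3× O (X1) → no; 2× O (X2) → no; 1× Cl (X1) → no; 1× N (charge +1, X3) → no; 1× O (charge -1, X1) → no.
That gives 4 matching atoms.

4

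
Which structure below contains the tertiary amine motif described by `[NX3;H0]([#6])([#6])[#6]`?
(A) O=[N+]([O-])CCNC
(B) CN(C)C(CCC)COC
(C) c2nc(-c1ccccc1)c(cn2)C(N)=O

[NX3;H0]([#6])([#6])[#6] describes a trivalent nitrogen with no H, bonded to three carbons (a tertiary amine).
(A) has an N-methylamino group (-NHCH3) but the nitrogen still has one H (H1), not H0.
(B) contains a dimethylamino group (-N(CH3)2), which satisfies every atom and bond constraint.
(C) has a primary amide (-C(=O)NH2) but the amide nitrogen has H2 and only one carbon neighbour.
So the answer is (B).

B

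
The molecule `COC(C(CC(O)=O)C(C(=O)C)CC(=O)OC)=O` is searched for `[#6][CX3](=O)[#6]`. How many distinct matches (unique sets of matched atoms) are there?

1

[#6][CX3](=O)[#6] is the SMARTS for a ketone: a carbonyl carbon (no H) flanked by two carbons.
Exactly one fragment in the molecule meets all constraints, giving 1 match.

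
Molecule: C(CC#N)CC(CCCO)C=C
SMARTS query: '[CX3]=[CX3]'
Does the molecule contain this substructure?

The pattern [CX3]=[CX3] describes a non-aromatic C=C double bond between two sp2 carbons — an alkene.
The molecule carries a vinyl group (-CH=CH2), whose atoms satisfy every constraint of the query, so the pattern matches.

Yes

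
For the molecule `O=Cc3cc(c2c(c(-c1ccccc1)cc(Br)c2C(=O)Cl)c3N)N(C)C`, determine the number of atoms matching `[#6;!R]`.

Check the 26 heavy atoms by environment: 16× c (aromatic, in 6-ring) → no; 1× Br (acyclic) → no; 4× C (acyclic) → match; 2× O (acyclic) → no; 2× N (acyclic) → no; 1× Cl (acyclic) → no.
That gives 4 matching atoms.

4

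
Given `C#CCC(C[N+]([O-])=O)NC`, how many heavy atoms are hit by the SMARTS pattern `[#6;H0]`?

1

The query [#6;H0] means: any carbon with no attached hydrogen.
Check the 10 heavy atoms by environment: 2× C (H2) → no; 2× C (H1) → no; 1× N (H1) → no; 1× C (H3) → no; 1× N (charge +1, H0) → no; 1× O (charge -1, H0) → no; 1× O (H0) → no; 1× C (H0) → match.
That gives 1 matching atom.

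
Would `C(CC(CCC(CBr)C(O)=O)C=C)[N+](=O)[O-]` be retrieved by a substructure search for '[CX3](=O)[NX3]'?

The pattern [CX3](=O)[NX3] describes a carbonyl carbon bonded to a trivalent nitrogen — an amide.
The closest candidate here is a carboxylic acid group (-C(=O)OH), but the carbonyl is bonded to O, not to an NX3 nitrogen. No other fragment satisfies the full query, so there is no match.

No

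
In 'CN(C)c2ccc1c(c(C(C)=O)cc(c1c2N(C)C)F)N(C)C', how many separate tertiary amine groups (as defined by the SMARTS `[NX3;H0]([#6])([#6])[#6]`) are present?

3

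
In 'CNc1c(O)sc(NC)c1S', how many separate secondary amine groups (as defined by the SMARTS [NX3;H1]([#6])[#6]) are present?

[NX3;H1]([#6])[#6] is the SMARTS for a secondary amine: a trivalent nitrogen with one H, bonded to two carbons.
The molecule carries 2 separate instances of an N-methylamino group (-NHCH3) meeting every constraint; each maps to a distinct set of atoms, giving 2 matches.

2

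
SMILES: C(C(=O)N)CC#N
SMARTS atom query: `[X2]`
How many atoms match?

1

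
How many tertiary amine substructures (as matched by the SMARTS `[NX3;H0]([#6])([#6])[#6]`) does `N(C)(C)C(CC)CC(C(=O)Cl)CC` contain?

1

[NX3;H0]([#6])([#6])[#6] is the SMARTS for a tertiary amine: a trivalent nitrogen with no H, bonded to three carbons.
Exactly one fragment in the molecule meets all constraints, giving 1 match.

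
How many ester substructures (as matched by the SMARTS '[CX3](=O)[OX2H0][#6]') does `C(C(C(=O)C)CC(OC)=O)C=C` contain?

1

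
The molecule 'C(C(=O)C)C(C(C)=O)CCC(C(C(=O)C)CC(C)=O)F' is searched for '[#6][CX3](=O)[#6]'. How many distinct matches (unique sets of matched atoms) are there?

4

[#6][CX3](=O)[#6] is the SMARTS for a ketone: a carbonyl carbon (no H) flanked by two carbons.
The molecule carries 4 separate instances of an acetyl/ketone group (-C(=O)CH3) meeting every constraint; each maps to a distinct set of atoms, giving 4 matches.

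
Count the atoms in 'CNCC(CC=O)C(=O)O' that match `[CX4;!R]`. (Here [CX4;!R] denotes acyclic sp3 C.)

The query [CX4;!R] means: aliphatic carbon with four total connections, not in a ring.
Check the 10 heavy atoms by environment: 4× C (X4, acyclic) → match; 2× C (X3, acyclic) → no; 2× O (X1, acyclic) → no; 1× O (X2, acyclic) → no; 1× N (X3, acyclic) → no.
That gives 4 matching atoms.

4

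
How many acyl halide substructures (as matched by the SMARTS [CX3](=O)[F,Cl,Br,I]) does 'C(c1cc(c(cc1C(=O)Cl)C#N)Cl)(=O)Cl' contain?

2

[CX3](=O)[F,Cl,Br,I] is the SMARTS for an acyl halide: a carbonyl carbon bonded to a halogen.
The molecule carries 2 separate instances of an acyl chloride (-C(=O)Cl) meeting every constraint; each maps to a distinct set of atoms, giving 2 matches.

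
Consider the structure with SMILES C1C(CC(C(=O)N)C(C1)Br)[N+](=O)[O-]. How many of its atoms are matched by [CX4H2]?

3

Check the 13 heavy atoms by environment: 3× C (H1, X4) → no; 3× C (H2, X4) → match; 1× N (charge +1, H0, X3) → no; 1× O (charge -1, H0, X1) → no; 2× O (H0, X1) → no; 1× Br (H0, X1) → no; 1× C (H0, X3) → no; 1× N (H2, X3) → no.
That gives 3 matching atoms.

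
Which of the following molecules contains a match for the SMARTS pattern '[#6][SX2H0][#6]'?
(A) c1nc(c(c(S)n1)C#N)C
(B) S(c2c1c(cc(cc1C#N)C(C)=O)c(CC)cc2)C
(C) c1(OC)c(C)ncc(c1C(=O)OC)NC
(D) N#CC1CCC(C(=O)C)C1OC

[#6][SX2H0][#6] describes an aliphatic sulfur bridging two carbons with no H on the sulfur (a thioether).
(A) has a thiol (-SH) but the sulfur has H1, not H0 bridging two carbons.
(B) contains a methylthio ether (-SCH3), which satisfies every atom and bond constraint.
(C) has a methoxy ether (-OCH3) but the bridging atom is O, not S.
(D) has a methoxy ether (-OCH3) but the bridging atom is O, not S.
So the answer is (B).

B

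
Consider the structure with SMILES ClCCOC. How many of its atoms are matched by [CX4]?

3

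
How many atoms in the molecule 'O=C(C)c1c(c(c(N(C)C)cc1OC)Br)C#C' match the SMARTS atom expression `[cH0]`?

5

The query [cH0] means: aromatic carbon with no attached hydrogen (substituted or ring-fusion).
Check the 17 heavy atoms by environment: 5× c (aromatic, H0) → match; 1× c (aromatic, H1) → no; 2× C (H0) → no; 1× C (H1) → no; 1× Br (H0) → no; 1× N (H0) → no; 4× C (H3) → no; 2× O (H0) → no.
That gives 5 matching atoms.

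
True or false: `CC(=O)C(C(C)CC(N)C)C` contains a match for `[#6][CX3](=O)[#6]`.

True

The pattern [#6][CX3](=O)[#6] describes a carbonyl carbon (no H) flanked by two carbons — a ketone.
The molecule carries an acetyl/ketone group (-C(=O)CH3), whose atoms satisfy every constraint of the query, so the pattern matches.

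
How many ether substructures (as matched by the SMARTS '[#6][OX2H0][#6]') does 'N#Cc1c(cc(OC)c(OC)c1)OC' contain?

[#6][OX2H0][#6] is the SMARTS for an ether: an aliphatic oxygen bridging two carbons with no H on the oxygen.
The molecule carries 3 separate instances of a methoxy ether (-OCH3) meeting every constraint; each maps to a distinct set of atoms, giving 3 matches.

3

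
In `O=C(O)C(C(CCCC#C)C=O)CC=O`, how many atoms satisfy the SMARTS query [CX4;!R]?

The query [CX4;!R] means: aliphatic carbon with four total connections, not in a ring.
Check the 15 heavy atoms by environment: 6× C (X4, acyclic) → match; 2× C (X2, acyclic) → no; 3× C (X3, acyclic) → no; 3× O (X1, acyclic) → no; 1× O (X2, acyclic) → no.
That gives 6 matching atoms.

6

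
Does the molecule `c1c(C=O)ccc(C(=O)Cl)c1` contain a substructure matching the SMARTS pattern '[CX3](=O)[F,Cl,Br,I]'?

Yes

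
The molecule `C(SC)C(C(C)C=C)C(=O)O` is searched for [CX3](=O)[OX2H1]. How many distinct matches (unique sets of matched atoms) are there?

[CX3](=O)[OX2H1] is the SMARTS for a carboxylic acid: an sp2 carbon double-bonded to O and single-bonded to an -OH oxygen.
Exactly one fragment in the molecule meets all constraints, giving 1 match.

1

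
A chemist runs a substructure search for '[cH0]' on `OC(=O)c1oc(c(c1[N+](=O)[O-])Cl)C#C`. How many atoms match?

4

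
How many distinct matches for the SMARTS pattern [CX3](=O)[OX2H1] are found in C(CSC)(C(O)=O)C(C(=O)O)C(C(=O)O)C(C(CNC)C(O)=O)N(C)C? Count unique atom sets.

[CX3](=O)[OX2H1] is the SMARTS for a carboxylic acid: an sp2 carbon double-bonded to O and single-bonded to an -OH oxygen.
The molecule carries 4 separate instances of a carboxylic acid group (-C(=O)OH) meeting every constraint; each maps to a distinct set of atoms, giving 4 matches.

4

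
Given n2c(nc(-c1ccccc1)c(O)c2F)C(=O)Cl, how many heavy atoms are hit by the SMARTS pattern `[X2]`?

3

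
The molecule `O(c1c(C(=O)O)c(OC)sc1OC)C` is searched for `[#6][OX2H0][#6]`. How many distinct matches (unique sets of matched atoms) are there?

[#6][OX2H0][#6] is the SMARTS for an ether: an aliphatic oxygen bridging two carbons with no H on the oxygen.
The molecule carries 3 separate instances of a methoxy ether (-OCH3) meeting every constraint; each maps to a distinct set of atoms, giving 3 matches.

3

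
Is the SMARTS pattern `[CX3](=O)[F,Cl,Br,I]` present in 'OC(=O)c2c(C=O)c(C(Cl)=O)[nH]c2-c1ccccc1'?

Yes

The pattern [CX3](=O)[F,Cl,Br,I] describes a carbonyl carbon bonded to a halogen — an acyl halide.
The molecule carries an acyl chloride (-C(=O)Cl), whose atoms satisfy every constraint of the query, so the pattern matches.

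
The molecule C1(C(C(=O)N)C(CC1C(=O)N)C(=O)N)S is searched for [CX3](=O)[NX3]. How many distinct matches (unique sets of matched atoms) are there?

3

[CX3](=O)[NX3] is the SMARTS for an amide: a carbonyl carbon bonded to a trivalent nitrogen.
The molecule carries 3 separate instances of a primary amide (-C(=O)NH2) meeting every constraint; each maps to a distinct set of atoms, giving 3 matches.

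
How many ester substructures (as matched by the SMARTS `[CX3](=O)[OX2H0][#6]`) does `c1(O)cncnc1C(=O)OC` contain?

1

[CX3](=O)[OX2H0][#6] is the SMARTS for an ester: a carbonyl carbon bonded to an oxygen that is itself bonded to carbon (no H on that O).
Exactly one fragment in the molecule meets all constraints, giving 1 match.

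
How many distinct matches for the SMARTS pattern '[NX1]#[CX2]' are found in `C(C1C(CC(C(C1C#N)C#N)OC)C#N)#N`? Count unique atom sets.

[NX1]#[CX2] is the SMARTS for a nitrile: a nitrogen triple-bonded to a two-connected carbon.
The molecule carries 4 separate instances of a nitrile (-C#N) meeting every constraint; each maps to a distinct set of atoms, giving 4 matches.

4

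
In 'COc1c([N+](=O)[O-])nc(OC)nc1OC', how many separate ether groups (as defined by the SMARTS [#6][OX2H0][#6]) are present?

[#6][OX2H0][#6] is the SMARTS for an ether: an aliphatic oxygen bridging two carbons with no H on the oxygen.
The molecule carries 3 separate instances of a methoxy ether (-OCH3) meeting every constraint; each maps to a distinct set of atoms, giving 3 matches.

3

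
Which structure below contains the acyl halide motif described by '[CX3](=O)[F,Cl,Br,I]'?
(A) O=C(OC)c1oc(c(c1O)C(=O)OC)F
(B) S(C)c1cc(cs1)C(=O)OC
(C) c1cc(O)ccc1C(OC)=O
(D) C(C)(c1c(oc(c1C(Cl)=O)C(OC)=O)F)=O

D

[CX3](=O)[F,Cl,Br,I] describes a carbonyl carbon bonded to a halogen (an acyl halide).
(A) has a methyl-ester group (-C(=O)OCH3) but the carbonyl is bonded to -O-C, not to a halogen.
(B) has a methyl-ester group (-C(=O)OCH3) but the carbonyl is bonded to -O-C, not to a halogen.
(C) has a methyl-ester group (-C(=O)OCH3) but the carbonyl is bonded to -O-C, not to a halogen.
(D) contains an acyl chloride (-C(=O)Cl), which satisfies every atom and bond constraint.
So the answer is (D).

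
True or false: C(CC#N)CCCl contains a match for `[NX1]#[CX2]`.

True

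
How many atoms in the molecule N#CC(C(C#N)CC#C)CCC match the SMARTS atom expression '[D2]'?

The query [D2] means: atom with exactly two heavy-atom neighbours.
Check the 12 heavy atoms by environment: 6× C (D2) → match; 2× C (D3) → no; 2× C (D1) → no; 2× N (D1) → no.
That gives 6 matching atoms.

6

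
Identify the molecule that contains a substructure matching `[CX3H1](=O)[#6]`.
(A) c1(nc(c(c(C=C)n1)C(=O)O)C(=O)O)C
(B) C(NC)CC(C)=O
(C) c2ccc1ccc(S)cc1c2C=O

C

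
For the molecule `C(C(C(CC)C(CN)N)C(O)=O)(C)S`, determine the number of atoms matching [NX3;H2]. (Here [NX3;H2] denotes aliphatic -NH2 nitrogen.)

Check the 14 heavy atoms by environment: 2× C (H3, X4) → no; 4× C (H1, X4) → no; 2× C (H2, X4) → no; 1× S (H1, X2) → no; 1× C (H0, X3) → no; 1× O (H0, X1) → no; 1× O (H1, X2) → no; 2× N (H2, X3) → match.
That gives 2 matching atoms.

2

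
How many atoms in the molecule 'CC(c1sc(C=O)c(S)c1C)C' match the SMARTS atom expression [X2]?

The query [X2] means: any atom with exactly two total connections (bonds + H).
Check the 12 heavy atoms by environment: 1× s (aromatic, X2) → match; 4× c (aromatic, X3) → no; 1× S (X2) → match; 4× C (X4) → no; 1× C (X3) → no; 1× O (X1) → no.
Summing the matching environments: 1 + 1 = 2 matching atoms.

2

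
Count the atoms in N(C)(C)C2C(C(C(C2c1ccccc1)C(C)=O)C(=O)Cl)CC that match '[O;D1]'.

The query [O;D1] means: aliphatic oxygen bonded to exactly one heavy atom.
Check the 22 heavy atoms by environment: 7× C (D3) → no; 1× C (D2) → no; 4× C (D1) → no; 1× N (D3) → no; 2× O (D1) → match; 1× Cl (D1) → no; 1× c (aromatic, D3) → no; 5× c (aromatic, D2) → no.
That gives 2 matching atoms.

2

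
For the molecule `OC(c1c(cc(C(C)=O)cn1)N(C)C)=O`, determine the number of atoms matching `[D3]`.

The query [D3] means: atom with exactly three heavy-atom neighbours.
Check the 15 heavy atoms by environment: 1× n (aromatic, D2) → no; 2× c (aromatic, D2) → no; 3× c (aromatic, D3) → match; 1× N (D3) → match; 3× C (D1) → no; 2× C (D3) → match; 3× O (D1) → no.
Summing the matching environments: 3 + 1 + 2 = 6 matching atoms.

6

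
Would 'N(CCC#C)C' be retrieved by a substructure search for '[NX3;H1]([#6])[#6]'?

Yes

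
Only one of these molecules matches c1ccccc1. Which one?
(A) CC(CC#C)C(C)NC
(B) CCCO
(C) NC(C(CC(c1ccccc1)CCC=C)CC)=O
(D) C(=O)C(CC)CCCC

C

c1ccccc1 describes six aromatic carbons in a ring (a benzene ring).
(A) has a methyl group (-CH3) but no six-membered all-carbon aromatic ring is present.
(B) has a methyl group (-CH3) but no six-membered all-carbon aromatic ring is present.
(C) contains a phenyl ring, which satisfies every atom and bond constraint.
(D) has a methyl group (-CH3) but no six-membered all-carbon aromatic ring is present.
So the answer is (C).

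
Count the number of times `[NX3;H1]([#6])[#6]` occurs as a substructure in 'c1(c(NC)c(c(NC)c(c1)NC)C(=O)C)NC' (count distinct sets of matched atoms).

4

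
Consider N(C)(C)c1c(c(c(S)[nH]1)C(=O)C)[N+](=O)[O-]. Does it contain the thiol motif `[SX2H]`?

The pattern [SX2H] describes an aliphatic sulfur with two connections, one being H — a thiol.
The molecule carries a thiol (-SH), whose atoms satisfy every constraint of the query, so the pattern matches.

Yes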